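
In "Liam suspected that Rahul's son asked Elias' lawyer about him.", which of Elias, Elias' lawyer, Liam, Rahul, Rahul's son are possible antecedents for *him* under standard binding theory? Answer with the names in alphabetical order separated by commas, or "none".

*him* is a pronoun; Principle B requires it to be free in its binding domain — the clause headed by 'asked'.
— Elias: possessor inside the object DP of the clause headed by 'asked'; does not c-command the pronoun — Principle B does not apply; allowed.
— Elias' lawyer: object of the clause headed by 'asked'; c-commands the pronoun within its binding domain — blocked (Principle B).
— Liam: subject of the matrix clause; c-commands the pronoun but lies outside its binding domain — allowed.
— Rahul: possessor inside the subject DP of the clause headed by 'asked'; does not c-command the pronoun — Principle B does not apply; allowed.
— Rahul's son: subject of the clause headed by 'asked'; c-commands the pronoun within its binding domain — blocked (Principle B).

Elias, Liam, Rahul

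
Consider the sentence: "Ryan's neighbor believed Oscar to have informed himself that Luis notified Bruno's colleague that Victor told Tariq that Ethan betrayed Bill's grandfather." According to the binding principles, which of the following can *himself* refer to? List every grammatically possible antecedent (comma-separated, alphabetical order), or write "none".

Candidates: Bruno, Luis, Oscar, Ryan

*himself* is a reflexive; Principle A requires it to be bound within its binding domain — the clause headed by 'informed'.
— Bruno: possessor inside the object DP of the clause headed by 'notified'; does not c-command the reflexive — cannot bind it (Principle A).
— Luis: subject of the clause headed by 'notified'; does not c-command the reflexive — cannot bind it (Principle A).
— Oscar: subject of the clause headed by 'informed'; c-commands the reflexive within its binding domain — allowed (Principle A).
— Ryan: possessor inside the subject DP of the matrix clause; does not c-command the reflexive — cannot bind it (Principle A).

Oscar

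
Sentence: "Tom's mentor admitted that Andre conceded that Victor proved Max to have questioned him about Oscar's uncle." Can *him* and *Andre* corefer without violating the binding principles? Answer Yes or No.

Yes

*Andre* is an R-expression; Principle C requires it to be free (not bound by any c-commanding expression).
— him: object of the clause headed by 'questioned'; the pronoun does not c-command the R-expression — coreference allowed.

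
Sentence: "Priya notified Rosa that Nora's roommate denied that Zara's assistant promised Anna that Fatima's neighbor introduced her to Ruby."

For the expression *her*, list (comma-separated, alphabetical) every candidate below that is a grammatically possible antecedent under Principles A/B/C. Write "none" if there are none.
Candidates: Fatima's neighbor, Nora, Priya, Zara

Nora, Priya, Zara

*her* is a pronoun; Principle B requires it to be free in its binding domain — the clause headed by 'introduced'.
— Fatima's neighbor: subject of the clause headed by 'introduced'; c-commands the pronoun within its binding domain — blocked (Principle B).
— Nora: possessor inside the subject DP of the clause headed by 'denied'; does not c-command the pronoun — Principle B does not apply; allowed.
— Priya: subject of the matrix clause; c-commands the pronoun but lies outside its binding domain — allowed.
— Zara: possessor inside the subject DP of the clause headed by 'promised'; does not c-command the pronoun — Principle B does not apply; allowed.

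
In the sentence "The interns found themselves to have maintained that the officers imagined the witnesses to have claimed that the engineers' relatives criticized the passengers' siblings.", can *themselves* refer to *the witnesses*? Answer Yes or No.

No

*themselves* is a reflexive; Principle A requires it to be bound within its binding domain — the matrix clause.
— the witnesses: subject of the clause headed by 'claimed'; does not c-command the reflexive — cannot bind it (Principle A).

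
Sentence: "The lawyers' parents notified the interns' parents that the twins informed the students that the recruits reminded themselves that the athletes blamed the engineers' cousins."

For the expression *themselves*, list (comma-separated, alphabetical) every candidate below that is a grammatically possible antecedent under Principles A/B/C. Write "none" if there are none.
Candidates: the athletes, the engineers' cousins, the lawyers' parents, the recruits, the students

the recruits

*themselves* is a reflexive; Principle A requires it to be bound within its binding domain — the clause headed by 'reminded'.
— the athletes: subject of the clause headed by 'blamed'; does not c-command the reflexive — cannot bind it (Principle A).
— the engineers' cousins: object of the clause headed by 'blamed'; does not c-command the reflexive — cannot bind it (Principle A).
— the lawyers' parents: subject of the matrix clause; c-commands the reflexive but lies outside its binding domain — cannot bind it (Principle A).
— the recruits: subject of the clause headed by 'reminded'; c-commands the reflexive within its binding domain — allowed (Principle A).
— the students: object of the clause headed by 'informed'; c-commands the reflexive but lies outside its binding domain — cannot bind it (Principle A).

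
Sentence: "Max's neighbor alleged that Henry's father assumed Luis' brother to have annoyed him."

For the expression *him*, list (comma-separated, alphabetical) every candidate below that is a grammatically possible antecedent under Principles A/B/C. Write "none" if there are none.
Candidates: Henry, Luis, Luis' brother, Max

Henry, Luis, Max

*him* is a pronoun; Principle B requires it to be free in its binding domain — the clause headed by 'annoyed'.
— Henry: possessor inside the subject DP of the clause headed by 'assumed'; does not c-command the pronoun — Principle B does not apply; allowed.
— Luis: possessor inside the subject DP of the clause headed by 'annoyed'; does not c-command the pronoun — Principle B does not apply; allowed.
— Luis' brother: subject of the clause headed by 'annoyed'; c-commands the pronoun within its binding domain — blocked (Principle B).
— Max: possessor inside the subject DP of the matrix clause; does not c-command the pronoun — Principle B does not apply; allowed.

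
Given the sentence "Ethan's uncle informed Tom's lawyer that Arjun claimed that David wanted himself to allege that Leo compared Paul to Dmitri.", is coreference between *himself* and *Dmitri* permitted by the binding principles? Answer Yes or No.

*himself* is a reflexive; Principle A requires it to be bound within its binding domain — the clause headed by 'wanted'.
— Dmitri: second object of the clause headed by 'compared'; does not c-command the reflexive — cannot bind it (Principle A).

No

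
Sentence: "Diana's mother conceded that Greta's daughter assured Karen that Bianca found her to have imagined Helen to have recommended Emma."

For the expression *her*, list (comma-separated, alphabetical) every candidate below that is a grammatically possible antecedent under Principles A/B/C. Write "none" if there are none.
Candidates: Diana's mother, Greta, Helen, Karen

Diana's mother, Greta, Karen

*her* is a pronoun; Principle B requires it to be free in its binding domain — the clause headed by 'found'.
— Diana's mother: subject of the matrix clause; c-commands the pronoun but lies outside its binding domain — allowed.
— Greta: possessor inside the subject DP of the clause headed by 'assured'; does not c-command the pronoun — Principle B does not apply; allowed.
— Helen: subject of the clause headed by 'recommended'; is c-commanded by the pronoun; coreference would bind this R-expression — blocked (Principle C).
— Karen: object of the clause headed by 'assured'; c-commands the pronoun but lies outside its binding domain — allowed.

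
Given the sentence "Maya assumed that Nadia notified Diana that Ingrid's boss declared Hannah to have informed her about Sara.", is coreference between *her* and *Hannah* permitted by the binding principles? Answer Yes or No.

*her* is a pronoun; Principle B requires it to be free in its binding domain — the clause headed by 'informed'.
— Hannah: subject of the clause headed by 'informed'; c-commands the pronoun within its binding domain — blocked (Principle B).

No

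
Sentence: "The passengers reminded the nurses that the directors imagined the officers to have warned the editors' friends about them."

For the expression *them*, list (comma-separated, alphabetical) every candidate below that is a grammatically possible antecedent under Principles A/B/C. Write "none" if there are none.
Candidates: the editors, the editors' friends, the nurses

the editors, the nurses

*them* is a pronoun; Principle B requires it to be free in its binding domain — the clause headed by 'warned'.
— the editors: possessor inside the object DP of the clause headed by 'warned'; does not c-command the pronoun — Principle B does not apply; allowed.
— the editors' friends: object of the clause headed by 'warned'; c-commands the pronoun within its binding domain — blocked (Principle B).
— the nurses: object of the matrix clause; c-commands the pronoun but lies outside its binding domain — allowed.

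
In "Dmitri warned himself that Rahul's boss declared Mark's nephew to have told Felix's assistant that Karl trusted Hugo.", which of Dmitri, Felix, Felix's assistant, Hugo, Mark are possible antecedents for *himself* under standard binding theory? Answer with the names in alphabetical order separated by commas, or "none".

Dmitri

*himself* is a reflexive; Principle A requires it to be bound within its binding domain — the matrix clause.
— Dmitri: subject of the matrix clause; c-commands the reflexive within its binding domain — allowed (Principle A).
— Felix: possessor inside the object DP of the clause headed by 'told'; does not c-command the reflexive — cannot bind it (Principle A).
— Felix's assistant: object of the clause headed by 'told'; does not c-command the reflexive — cannot bind it (Principle A).
— Hugo: object of the clause headed by 'trusted'; does not c-command the reflexive — cannot bind it (Principle A).
— Mark: possessor inside the subject DP of the clause headed by 'told'; does not c-command the reflexive — cannot bind it (Principle A).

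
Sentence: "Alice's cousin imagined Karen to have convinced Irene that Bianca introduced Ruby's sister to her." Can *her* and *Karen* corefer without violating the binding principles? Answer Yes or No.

Yes

*Karen* is an R-expression; Principle C requires it to be free (not bound by any c-commanding expression).
— her: second object of the clause headed by 'introduced'; the pronoun does not c-command the R-expression — coreference allowed.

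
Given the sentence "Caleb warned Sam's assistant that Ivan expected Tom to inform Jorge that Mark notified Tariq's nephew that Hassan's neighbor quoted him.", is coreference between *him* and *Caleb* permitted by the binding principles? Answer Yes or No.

*him* is a pronoun; Principle B requires it to be free in its binding domain — the clause headed by 'quoted'.
— Caleb: subject of the matrix clause; c-commands the pronoun but lies outside its binding domain — allowed.

Yes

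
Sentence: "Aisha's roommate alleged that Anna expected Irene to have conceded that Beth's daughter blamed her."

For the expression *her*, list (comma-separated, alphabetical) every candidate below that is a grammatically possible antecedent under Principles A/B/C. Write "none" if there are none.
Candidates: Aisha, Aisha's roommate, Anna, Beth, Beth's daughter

*her* is a pronoun; Principle B requires it to be free in its binding domain — the clause headed by 'blamed'.
— Aisha: possessor inside the subject DP of the matrix clause; does not c-command the pronoun — Principle B does not apply; allowed.
— Aisha's roommate: subject of the matrix clause; c-commands the pronoun but lies outside its binding domain — allowed.
— Anna: subject of the clause headed by 'expected'; c-commands the pronoun but lies outside its binding domain — allowed.
— Beth: possessor inside the subject DP of the clause headed by 'blamed'; does not c-command the pronoun — Principle B does not apply; allowed.
— Beth's daughter: subject of the clause headed by 'blamed'; c-commands the pronoun within its binding domain — blocked (Principle B).

Aisha, Aisha's roommate, Anna, Beth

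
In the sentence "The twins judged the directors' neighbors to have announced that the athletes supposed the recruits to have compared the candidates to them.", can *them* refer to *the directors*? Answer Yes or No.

Yes

*them* is a pronoun; Principle B requires it to be free in its binding domain — the clause headed by 'compared'.
— the directors: possessor inside the subject DP of the clause headed by 'announced'; does not c-command the pronoun — Principle B does not apply; allowed.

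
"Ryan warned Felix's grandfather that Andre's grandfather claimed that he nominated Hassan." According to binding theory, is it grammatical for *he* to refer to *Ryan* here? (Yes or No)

*Ryan* is an R-expression; Principle C requires it to be free (not bound by any c-commanding expression).
— he: subject of the clause headed by 'nominated'; the pronoun does not c-command the R-expression — coreference allowed.

Yes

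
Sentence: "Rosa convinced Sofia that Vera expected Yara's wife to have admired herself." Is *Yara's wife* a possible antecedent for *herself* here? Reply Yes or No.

Yes

*herself* is a reflexive; Principle A requires it to be bound within its binding domain — the clause headed by 'admired'.
— Yara's wife: subject of the clause headed by 'admired'; c-commands the reflexive within its binding domain — allowed (Principle A).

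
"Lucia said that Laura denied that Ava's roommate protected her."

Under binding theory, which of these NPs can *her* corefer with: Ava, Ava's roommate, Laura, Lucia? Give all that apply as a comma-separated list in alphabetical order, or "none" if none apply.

*her* is a pronoun; Principle B requires it to be free in its binding domain — the clause headed by 'protected'.
— Ava: possessor inside the subject DP of the clause headed by 'protected'; does not c-command the pronoun — Principle B does not apply; allowed.
— Ava's roommate: subject of the clause headed by 'protected'; c-commands the pronoun within its binding domain — blocked (Principle B).
— Laura: subject of the clause headed by 'denied'; c-commands the pronoun but lies outside its binding domain — allowed.
— Lucia: subject of the matrix clause; c-commands the pronoun but lies outside its binding domain — allowed.

Ava, Laura, Lucia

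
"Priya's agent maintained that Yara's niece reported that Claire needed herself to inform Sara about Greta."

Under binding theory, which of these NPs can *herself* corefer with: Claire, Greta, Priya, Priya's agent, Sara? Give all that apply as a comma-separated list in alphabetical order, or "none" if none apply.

*herself* is a reflexive; Principle A requires it to be bound within its binding domain — the clause headed by 'needed'.
— Claire: subject of the clause headed by 'needed'; c-commands the reflexive within its binding domain — allowed (Principle A).
— Greta: second object of the clause headed by 'inform'; does not c-command the reflexive — cannot bind it (Principle A).
— Priya: possessor inside the subject DP of the matrix clause; does not c-command the reflexive — cannot bind it (Principle A).
— Priya's agent: subject of the matrix clause; c-commands the reflexive but lies outside its binding domain — cannot bind it (Principle A).
— Sara: object of the clause headed by 'inform'; does not c-command the reflexive — cannot bind it (Principle A).

Claire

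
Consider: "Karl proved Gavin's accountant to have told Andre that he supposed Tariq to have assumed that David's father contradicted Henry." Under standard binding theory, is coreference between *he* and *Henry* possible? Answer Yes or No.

No

*Henry* is an R-expression; Principle C requires it to be free (not bound by any c-commanding expression).
— he: subject of the clause headed by 'supposed'; the pronoun c-commands the R-expression — coreference blocked (Principle C).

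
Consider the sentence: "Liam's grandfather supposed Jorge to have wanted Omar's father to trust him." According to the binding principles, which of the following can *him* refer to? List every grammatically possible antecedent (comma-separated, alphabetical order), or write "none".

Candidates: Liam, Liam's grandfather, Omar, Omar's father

Liam, Liam's grandfather, Omar

*him* is a pronoun; Principle B requires it to be free in its binding domain — the clause headed by 'trust'.
— Liam: possessor inside the subject DP of the matrix clause; does not c-command the pronoun — Principle B does not apply; allowed.
— Liam's grandfather: subject of the matrix clause; c-commands the pronoun but lies outside its binding domain — allowed.
— Omar: possessor inside the subject DP of the clause headed by 'trust'; does not c-command the pronoun — Principle B does not apply; allowed.
— Omar's father: subject of the clause headed by 'trust'; c-commands the pronoun within its binding domain — blocked (Principle B).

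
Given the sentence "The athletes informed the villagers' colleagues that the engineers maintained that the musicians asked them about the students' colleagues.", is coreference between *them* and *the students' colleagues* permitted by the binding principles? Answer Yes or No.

No

*them* is a pronoun; Principle B requires it to be free in its binding domain — the clause headed by 'asked'.
— the students' colleagues: second object of the clause headed by 'asked'; is c-commanded by the pronoun; coreference would bind this R-expression — blocked (Principle C).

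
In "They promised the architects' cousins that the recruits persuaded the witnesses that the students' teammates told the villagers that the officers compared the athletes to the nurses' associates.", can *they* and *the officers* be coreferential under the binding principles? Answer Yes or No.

No

*the officers* is an R-expression; Principle C requires it to be free (not bound by any c-commanding expression).
— they: subject of the matrix clause; the pronoun c-commands the R-expression — coreference blocked (Principle C).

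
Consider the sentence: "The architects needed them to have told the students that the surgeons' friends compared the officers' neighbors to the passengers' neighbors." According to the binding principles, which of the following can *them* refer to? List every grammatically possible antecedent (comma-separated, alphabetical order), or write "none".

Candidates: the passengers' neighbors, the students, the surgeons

*them* is a pronoun; Principle B requires it to be free in its binding domain — the matrix clause.
— the passengers' neighbors: second object of the clause headed by 'compared'; is c-commanded by the pronoun; coreference would bind this R-expression — blocked (Principle C).
— the students: object of the clause headed by 'told'; is c-commanded by the pronoun; coreference would bind this R-expression — blocked (Principle C).
— the surgeons: possessor inside the subject DP of the clause headed by 'compared'; is c-commanded by the pronoun; coreference would bind this R-expression — blocked (Principle C).

none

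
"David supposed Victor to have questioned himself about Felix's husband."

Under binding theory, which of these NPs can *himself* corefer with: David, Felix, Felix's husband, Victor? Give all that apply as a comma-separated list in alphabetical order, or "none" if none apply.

Victor

*himself* is a reflexive; Principle A requires it to be bound within its binding domain — the clause headed by 'questioned'.
— David: subject of the matrix clause; c-commands the reflexive but lies outside its binding domain — cannot bind it (Principle A).
— Felix: possessor inside the second object DP of the clause headed by 'questioned'; does not c-command the reflexive — cannot bind it (Principle A).
— Felix's husband: second object of the clause headed by 'questioned'; does not c-command the reflexive — cannot bind it (Principle A).
— Victor: subject of the clause headed by 'questioned'; c-commands the reflexive within its binding domain — allowed (Principle A).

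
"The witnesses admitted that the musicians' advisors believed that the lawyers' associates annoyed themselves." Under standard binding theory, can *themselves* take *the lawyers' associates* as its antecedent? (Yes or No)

Yes

*themselves* is a reflexive; Principle A requires it to be bound within its binding domain — the clause headed by 'annoyed'.
— the lawyers' associates: subject of the clause headed by 'annoyed'; c-commands the reflexive within its binding domain — allowed (Principle A).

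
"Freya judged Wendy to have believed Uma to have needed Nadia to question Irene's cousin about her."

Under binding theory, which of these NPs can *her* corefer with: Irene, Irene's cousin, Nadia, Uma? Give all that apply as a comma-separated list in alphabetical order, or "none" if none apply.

Irene, Uma

*her* is a pronoun; Principle B requires it to be free in its binding domain — the clause headed by 'question'.
— Irene: possessor inside the object DP of the clause headed by 'question'; does not c-command the pronoun — Principle B does not apply; allowed.
— Irene's cousin: object of the clause headed by 'question'; c-commands the pronoun within its binding domain — blocked (Principle B).
— Nadia: subject of the clause headed by 'question'; c-commands the pronoun within its binding domain — blocked (Principle B).
— Uma: subject of the clause headed by 'needed'; c-commands the pronoun but lies outside its binding domain — allowed.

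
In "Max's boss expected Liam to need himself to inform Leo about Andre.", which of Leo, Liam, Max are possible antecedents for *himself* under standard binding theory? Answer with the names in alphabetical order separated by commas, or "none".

Liam

*himself* is a reflexive; Principle A requires it to be bound within its binding domain — the clause headed by 'need'.
— Leo: object of the clause headed by 'inform'; does not c-command the reflexive — cannot bind it (Principle A).
— Liam: subject of the clause headed by 'need'; c-commands the reflexive within its binding domain — allowed (Principle A).
— Max: possessor inside the subject DP of the matrix clause; does not c-command the reflexive — cannot bind it (Principle A).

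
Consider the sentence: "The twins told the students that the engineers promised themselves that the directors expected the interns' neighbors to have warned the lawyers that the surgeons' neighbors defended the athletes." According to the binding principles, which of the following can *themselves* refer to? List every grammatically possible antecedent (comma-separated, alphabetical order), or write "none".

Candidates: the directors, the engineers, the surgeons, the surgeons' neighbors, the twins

the engineers

*themselves* is a reflexive; Principle A requires it to be bound within its binding domain — the clause headed by 'promised'.
— the directors: subject of the clause headed by 'expected'; does not c-command the reflexive — cannot bind it (Principle A).
— the engineers: subject of the clause headed by 'promised'; c-commands the reflexive within its binding domain — allowed (Principle A).
— the surgeons: possessor inside the subject DP of the clause headed by 'defended'; does not c-command the reflexive — cannot bind it (Principle A).
— the surgeons' neighbors: subject of the clause headed by 'defended'; does not c-command the reflexive — cannot bind it (Principle A).
— the twins: subject of the matrix clause; c-commands the reflexive but lies outside its binding domain — cannot bind it (Principle A).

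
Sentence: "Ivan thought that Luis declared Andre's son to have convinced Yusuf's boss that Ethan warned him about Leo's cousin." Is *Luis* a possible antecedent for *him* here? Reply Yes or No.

Yes

*him* is a pronoun; Principle B requires it to be free in its binding domain — the clause headed by 'warned'.
— Luis: subject of the clause headed by 'declared'; c-commands the pronoun but lies outside its binding domain — allowed.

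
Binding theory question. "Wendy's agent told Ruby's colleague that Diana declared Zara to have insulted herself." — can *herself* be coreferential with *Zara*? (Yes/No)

Yes

*herself* is a reflexive; Principle A requires it to be bound within its binding domain — the clause headed by 'insulted'.
— Zara: subject of the clause headed by 'insulted'; c-commands the reflexive within its binding domain — allowed (Principle A).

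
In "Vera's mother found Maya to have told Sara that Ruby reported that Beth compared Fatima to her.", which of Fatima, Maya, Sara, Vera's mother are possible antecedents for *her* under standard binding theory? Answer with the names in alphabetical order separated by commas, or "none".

Maya, Sara, Vera's mother

*her* is a pronoun; Principle B requires it to be free in its binding domain — the clause headed by 'compared'.
— Fatima: object of the clause headed by 'compared'; c-commands the pronoun within its binding domain — blocked (Principle B).
— Maya: subject of the clause headed by 'told'; c-commands the pronoun but lies outside its binding domain — allowed.
— Sara: object of the clause headed by 'told'; c-commands the pronoun but lies outside its binding domain — allowed.
— Vera's mother: subject of the matrix clause; c-commands the pronoun but lies outside its binding domain — allowed.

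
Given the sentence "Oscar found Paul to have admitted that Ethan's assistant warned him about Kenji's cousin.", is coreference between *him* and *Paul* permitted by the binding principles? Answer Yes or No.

Yes

*him* is a pronoun; Principle B requires it to be free in its binding domain — the clause headed by 'warned'.
— Paul: subject of the clause headed by 'admitted'; c-commands the pronoun but lies outside its binding domain — allowed.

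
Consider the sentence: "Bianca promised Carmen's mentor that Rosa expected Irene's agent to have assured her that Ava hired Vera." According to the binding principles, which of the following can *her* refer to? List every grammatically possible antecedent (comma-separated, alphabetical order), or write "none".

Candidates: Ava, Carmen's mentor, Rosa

Carmen's mentor, Rosa

*her* is a pronoun; Principle B requires it to be free in its binding domain — the clause headed by 'assured'.
— Ava: subject of the clause headed by 'hired'; is c-commanded by the pronoun; coreference would bind this R-expression — blocked (Principle C).
— Carmen's mentor: object of the matrix clause; c-commands the pronoun but lies outside its binding domain — allowed.
— Rosa: subject of the clause headed by 'expected'; c-commands the pronoun but lies outside its binding domain — allowed.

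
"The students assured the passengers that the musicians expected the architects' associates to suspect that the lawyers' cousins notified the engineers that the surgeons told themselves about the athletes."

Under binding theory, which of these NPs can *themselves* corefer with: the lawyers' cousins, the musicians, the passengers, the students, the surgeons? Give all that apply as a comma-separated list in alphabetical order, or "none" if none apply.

the surgeons

*themselves* is a reflexive; Principle A requires it to be bound within its binding domain — the clause headed by 'told'.
— the lawyers' cousins: subject of the clause headed by 'notified'; c-commands the reflexive but lies outside its binding domain — cannot bind it (Principle A).
— the musicians: subject of the clause headed by 'expected'; c-commands the reflexive but lies outside its binding domain — cannot bind it (Principle A).
— the passengers: object of the matrix clause; c-commands the reflexive but lies outside its binding domain — cannot bind it (Principle A).
— the students: subject of the matrix clause; c-commands the reflexive but lies outside its binding domain — cannot bind it (Principle A).
— the surgeons: subject of the clause headed by 'told'; c-commands the reflexive within its binding domain — allowed (Principle A).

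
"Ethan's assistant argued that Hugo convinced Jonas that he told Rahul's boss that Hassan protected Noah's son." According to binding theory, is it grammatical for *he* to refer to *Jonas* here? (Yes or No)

*Jonas* is an R-expression; Principle C requires it to be free (not bound by any c-commanding expression).
— he: subject of the clause headed by 'told'; the pronoun does not c-command the R-expression — coreference allowed.

Yes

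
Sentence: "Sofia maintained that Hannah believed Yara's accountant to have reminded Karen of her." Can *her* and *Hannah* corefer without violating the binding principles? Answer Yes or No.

*Hannah* is an R-expression; Principle C requires it to be free (not bound by any c-commanding expression).
— her: second object of the clause headed by 'reminded'; the pronoun does not c-command the R-expression — coreference allowed.

Yes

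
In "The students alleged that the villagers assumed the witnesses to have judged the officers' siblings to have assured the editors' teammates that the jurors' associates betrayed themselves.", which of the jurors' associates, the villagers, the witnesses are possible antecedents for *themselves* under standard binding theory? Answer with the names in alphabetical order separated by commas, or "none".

*themselves* is a reflexive; Principle A requires it to be bound within its binding domain — the clause headed by 'betrayed'.
— the jurors' associates: subject of the clause headed by 'betrayed'; c-commands the reflexive within its binding domain — allowed (Principle A).
— the villagers: subject of the clause headed by 'assumed'; c-commands the reflexive but lies outside its binding domain — cannot bind it (Principle A).
— the witnesses: subject of the clause headed by 'judged'; c-commands the reflexive but lies outside its binding domain — cannot bind it (Principle A).

the jurors' associates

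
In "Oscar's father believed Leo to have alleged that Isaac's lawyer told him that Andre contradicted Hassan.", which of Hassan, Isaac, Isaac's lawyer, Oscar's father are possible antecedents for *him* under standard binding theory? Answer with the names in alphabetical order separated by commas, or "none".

Isaac, Oscar's father

*him* is a pronoun; Principle B requires it to be free in its binding domain — the clause headed by 'told'.
— Hassan: object of the clause headed by 'contradicted'; is c-commanded by the pronoun; coreference would bind this R-expression — blocked (Principle C).
— Isaac: possessor inside the subject DP of the clause headed by 'told'; does not c-command the pronoun — Principle B does not apply; allowed.
— Isaac's lawyer: subject of the clause headed by 'told'; c-commands the pronoun within its binding domain — blocked (Principle B).
— Oscar's father: subject of the matrix clause; c-commands the pronoun but lies outside its binding domain — allowed.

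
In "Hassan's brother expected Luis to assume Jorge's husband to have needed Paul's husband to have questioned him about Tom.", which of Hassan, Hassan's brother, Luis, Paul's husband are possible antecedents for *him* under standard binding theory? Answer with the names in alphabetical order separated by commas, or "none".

*him* is a pronoun; Principle B requires it to be free in its binding domain — the clause headed by 'questioned'.
— Hassan: possessor inside the subject DP of the matrix clause; does not c-command the pronoun — Principle B does not apply; allowed.
— Hassan's brother: subject of the matrix clause; c-commands the pronoun but lies outside its binding domain — allowed.
— Luis: subject of the clause headed by 'assume'; c-commands the pronoun but lies outside its binding domain — allowed.
— Paul's husband: subject of the clause headed by 'questioned'; c-commands the pronoun within its binding domain — blocked (Principle B).

Hassan, Hassan's brother, Luis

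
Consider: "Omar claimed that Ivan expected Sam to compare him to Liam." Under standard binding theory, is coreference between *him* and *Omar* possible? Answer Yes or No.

Yes

*Omar* is an R-expression; Principle C requires it to be free (not bound by any c-commanding expression).
— him: object of the clause headed by 'compare'; the pronoun does not c-command the R-expression — coreference allowed.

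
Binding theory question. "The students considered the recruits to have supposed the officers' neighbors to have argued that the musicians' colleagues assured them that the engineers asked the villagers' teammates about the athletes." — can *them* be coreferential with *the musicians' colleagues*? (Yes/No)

*them* is a pronoun; Principle B requires it to be free in its binding domain — the clause headed by 'assured'.
— the musicians' colleagues: subject of the clause headed by 'assured'; c-commands the pronoun within its binding domain — blocked (Principle B).

No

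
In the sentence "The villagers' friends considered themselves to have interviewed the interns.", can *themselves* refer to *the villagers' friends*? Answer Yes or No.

*themselves* is a reflexive; Principle A requires it to be bound within its binding domain — the matrix clause.
— the villagers' friends: subject of the matrix clause; c-commands the reflexive within its binding domain — allowed (Principle A).

Yes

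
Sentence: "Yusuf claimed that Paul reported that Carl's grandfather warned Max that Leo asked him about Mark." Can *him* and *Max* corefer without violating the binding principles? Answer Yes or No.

Yes

*Max* is an R-expression; Principle C requires it to be free (not bound by any c-commanding expression).
— him: object of the clause headed by 'asked'; the pronoun does not c-command the R-expression — coreference allowed.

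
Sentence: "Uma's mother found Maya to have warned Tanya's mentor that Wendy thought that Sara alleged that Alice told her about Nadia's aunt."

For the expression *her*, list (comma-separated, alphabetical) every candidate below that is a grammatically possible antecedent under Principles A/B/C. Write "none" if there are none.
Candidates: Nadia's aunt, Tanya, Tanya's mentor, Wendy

Tanya, Tanya's mentor, Wendy

*her* is a pronoun; Principle B requires it to be free in its binding domain — the clause headed by 'told'.
— Nadia's aunt: second object of the clause headed by 'told'; is c-commanded by the pronoun; coreference would bind this R-expression — blocked (Principle C).
— Tanya: possessor inside the object DP of the clause headed by 'warned'; does not c-command the pronoun — Principle B does not apply; allowed.
— Tanya's mentor: object of the clause headed by 'warned'; c-commands the pronoun but lies outside its binding domain — allowed.
— Wendy: subject of the clause headed by 'thought'; c-commands the pronoun but lies outside its binding domain — allowed.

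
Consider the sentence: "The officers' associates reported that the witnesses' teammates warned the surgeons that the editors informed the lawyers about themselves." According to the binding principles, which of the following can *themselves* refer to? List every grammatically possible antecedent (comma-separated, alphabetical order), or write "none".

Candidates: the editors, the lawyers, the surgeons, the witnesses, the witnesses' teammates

*themselves* is a reflexive; Principle A requires it to be bound within its binding domain — the clause headed by 'informed'.
— the editors: subject of the clause headed by 'informed'; c-commands the reflexive within its binding domain — allowed (Principle A).
— the lawyers: object of the clause headed by 'informed'; c-commands the reflexive within its binding domain — allowed (Principle A).
— the surgeons: object of the clause headed by 'warned'; c-commands the reflexive but lies outside its binding domain — cannot bind it (Principle A).
— the witnesses: possessor inside the subject DP of the clause headed by 'warned'; does not c-command the reflexive — cannot bind it (Principle A).
— the witnesses' teammates: subject of the clause headed by 'warned'; c-commands the reflexive but lies outside its binding domain — cannot bind it (Principle A).

the editors, the lawyers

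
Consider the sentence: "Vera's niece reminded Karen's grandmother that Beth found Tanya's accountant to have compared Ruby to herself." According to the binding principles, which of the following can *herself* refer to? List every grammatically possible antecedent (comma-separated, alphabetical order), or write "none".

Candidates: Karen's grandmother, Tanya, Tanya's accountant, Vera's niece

*herself* is a reflexive; Principle A requires it to be bound within its binding domain — the clause headed by 'compared'.
— Karen's grandmother: object of the matrix clause; c-commands the reflexive but lies outside its binding domain — cannot bind it (Principle A).
— Tanya: possessor inside the subject DP of the clause headed by 'compared'; does not c-command the reflexive — cannot bind it (Principle A).
— Tanya's accountant: subject of the clause headed by 'compared'; c-commands the reflexive within its binding domain — allowed (Principle A).
— Vera's niece: subject of the matrix clause; c-commands the reflexive but lies outside its binding domain — cannot bind it (Principle A).

Tanya's accountant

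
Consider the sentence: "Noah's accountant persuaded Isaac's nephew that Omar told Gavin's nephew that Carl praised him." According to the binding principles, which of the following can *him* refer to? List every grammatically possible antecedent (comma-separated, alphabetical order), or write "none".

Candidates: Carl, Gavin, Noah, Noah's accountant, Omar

*him* is a pronoun; Principle B requires it to be free in its binding domain — the clause headed by 'praised'.
— Carl: subject of the clause headed by 'praised'; c-commands the pronoun within its binding domain — blocked (Principle B).
— Gavin: possessor inside the object DP of the clause headed by 'told'; does not c-command the pronoun — Principle B does not apply; allowed.
— Noah: possessor inside the subject DP of the matrix clause; does not c-command the pronoun — Principle B does not apply; allowed.
— Noah's accountant: subject of the matrix clause; c-commands the pronoun but lies outside its binding domain — allowed.
— Omar: subject of the clause headed by 'told'; c-commands the pronoun but lies outside its binding domain — allowed.

Gavin, Noah, Noah's accountant, Omar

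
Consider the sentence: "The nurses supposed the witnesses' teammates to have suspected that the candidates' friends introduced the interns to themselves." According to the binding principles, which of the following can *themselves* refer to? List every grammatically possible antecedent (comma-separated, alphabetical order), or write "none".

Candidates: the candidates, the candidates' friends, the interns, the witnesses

the candidates' friends, the interns

*themselves* is a reflexive; Principle A requires it to be bound within its binding domain — the clause headed by 'introduced'.
— the candidates: possessor inside the subject DP of the clause headed by 'introduced'; does not c-command the reflexive — cannot bind it (Principle A).
— the candidates' friends: subject of the clause headed by 'introduced'; c-commands the reflexive within its binding domain — allowed (Principle A).
— the interns: object of the clause headed by 'introduced'; c-commands the reflexive within its binding domain — allowed (Principle A).
— the witnesses: possessor inside the subject DP of the clause headed by 'suspected'; does not c-command the reflexive — cannot bind it (Principle A).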